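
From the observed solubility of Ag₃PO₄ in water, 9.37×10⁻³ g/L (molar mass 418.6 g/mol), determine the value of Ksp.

Convert to molarity: s = 9.37×10⁻³ / 418.6 = 2.2384×10⁻⁵ mol/L
Ag₃PO₄(s) ⇌ 3 Ag⁺(aq) + PO₄³⁻(aq)
With molar solubility s: [Ag⁺] = 3s, [PO₄³⁻] = s.
Ksp = [Ag⁺]^3[PO₄³⁻] = (3s)^3 · s = 27s^4
Ksp = 27 × (2.2384×10⁻⁵)^4 = 6.78×10⁻¹⁸

Ksp = 6.78×10⁻¹⁸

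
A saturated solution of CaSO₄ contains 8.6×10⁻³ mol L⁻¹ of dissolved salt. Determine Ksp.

CaSO₄(s) ⇌ Ca²⁺(aq) + SO₄²⁻(aq)
Call the molar solubility s, so that [Ca²⁺] = s and [SO₄²⁻] = s.
Ksp = [Ca²⁺][SO₄²⁻] = s · s = s^2
Ksp = (8.6×10⁻³)^2 = 7.4×10⁻⁵

Ksp = 7.4×10⁻⁵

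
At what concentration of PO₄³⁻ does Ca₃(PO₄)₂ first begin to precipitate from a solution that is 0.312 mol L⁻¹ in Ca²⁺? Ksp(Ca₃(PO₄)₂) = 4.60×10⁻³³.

A salt starts to precipitate once the ion product Q reaches its Ksp.
Ca₃(PO₄)₂(s) ⇌ 3 Ca²⁺(aq) + 2 PO₄³⁻(aq)
Ksp = [Ca²⁺]^3[PO₄³⁻]^2 = [PO₄³⁻]^2(0.312)^3
[PO₄³⁻]^2 = 4.60×10⁻³³ / (0.312)^3 = 1.51×10⁻³¹
[PO₄³⁻] = 3.89×10⁻¹⁶ mol L⁻¹

3.89×10⁻¹⁶ M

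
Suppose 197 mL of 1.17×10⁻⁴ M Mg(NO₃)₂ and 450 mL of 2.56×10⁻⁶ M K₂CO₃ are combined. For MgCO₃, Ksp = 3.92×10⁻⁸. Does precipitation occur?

No

The combined volume is 647 mL.
[Mg²⁺] = (1.17×10⁻⁴)(197)/647 = 3.56×10⁻⁵ M
[CO₃²⁻] = (2.56×10⁻⁶)(450)/647 = 1.78×10⁻⁶ M
Q = [Mg²⁺][CO₃²⁻] = 6.34×10⁻¹¹
Since Q (6.34×10⁻¹¹) is less than Ksp (3.92×10⁻⁸), no MgCO₃ precipitates.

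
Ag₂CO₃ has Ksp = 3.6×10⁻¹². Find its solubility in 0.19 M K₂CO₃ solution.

Ag₂CO₃(s) ⇌ 2 Ag⁺(aq) + CO₃²⁻(aq)
With CO₃²⁻ already at 0.19 M and s small, take [CO₃²⁻] ≈ 0.19 M and [Ag⁺] = 2s.
Ksp = [Ag⁺]^2[CO₃²⁻] = (2s)^2(0.19)
(2s)^2 = 3.6×10⁻¹² / (0.19) = 1.9×10⁻¹¹
s = 2.2×10⁻⁶ M

2.2×10⁻⁶ M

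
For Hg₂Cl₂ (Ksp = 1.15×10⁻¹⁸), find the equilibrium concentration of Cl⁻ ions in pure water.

1.32×10⁻⁶ M

Hg₂Cl₂(s) ⇌ Hg₂²⁺(aq) + 2 Cl⁻(aq)
Call the molar solubility s, so that [Hg₂²⁺] = s and [Cl⁻] = 2s.
Ksp = [Hg₂²⁺][Cl⁻]^2 = s · (2s)^2 = 4s^3 = 1.15×10⁻¹⁸
s = 6.60×10⁻⁷ M
[Cl⁻] = 2s = 1.32×10⁻⁶ M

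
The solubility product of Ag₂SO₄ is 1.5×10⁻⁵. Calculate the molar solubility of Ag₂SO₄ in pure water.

1.6×10⁻² M

Ag₂SO₄(s) ⇌ 2 Ag⁺(aq) + SO₄²⁻(aq)
If s mol/L of Ag₂SO₄ dissolves, [Ag⁺] = 2s and [SO₄²⁻] = s.
Ksp = [Ag⁺]^2[SO₄²⁻] = (2s)^2 · s = 4s^3
4s^3 = 1.5×10⁻⁵  ⇒  s^3 = 3.8×10⁻⁶
s = (3.8×10⁻⁶)^(1/3) = 1.6×10⁻² mol L⁻¹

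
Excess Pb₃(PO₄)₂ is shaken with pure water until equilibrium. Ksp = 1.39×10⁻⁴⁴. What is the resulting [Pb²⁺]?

1.99×10⁻⁹ M

Pb₃(PO₄)₂(s) ⇌ 3 Pb²⁺(aq) + 2 PO₄³⁻(aq)
For each mole of Pb₃(PO₄)₂ that dissolves per liter, [Pb²⁺] = 3s and [PO₄³⁻] = 2s; let s denote this solubility.
Ksp = [Pb²⁺]^3[PO₄³⁻]^2 = (3s)^3 · (2s)^2 = 108s^5 = 1.39×10⁻⁴⁴
s = 6.64×10⁻¹⁰ mol/L
[Pb²⁺] = 3s = 1.99×10⁻⁹ mol/L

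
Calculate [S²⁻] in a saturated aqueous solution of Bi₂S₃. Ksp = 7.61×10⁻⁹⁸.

4.43×10⁻²⁰ M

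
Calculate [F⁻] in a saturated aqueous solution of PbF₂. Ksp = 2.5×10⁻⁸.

PbF₂(s) ⇌ Pb²⁺(aq) + 2 F⁻(aq)
Let s be the molar solubility. Then [Pb²⁺] = s and [F⁻] = 2s.
Ksp = [Pb²⁺][F⁻]^2 = s · (2s)^2 = 4s^3 = 2.5×10⁻⁸
s = 1.8×10⁻³ M
[F⁻] = 2s = 3.7×10⁻³ M

3.7×10⁻³ M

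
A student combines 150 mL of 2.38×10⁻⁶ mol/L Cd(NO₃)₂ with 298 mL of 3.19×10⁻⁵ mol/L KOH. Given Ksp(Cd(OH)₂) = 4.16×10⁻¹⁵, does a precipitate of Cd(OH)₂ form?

Total volume after mixing = 150 + 298 = 448 mL.
[Cd²⁺] = (2.38×10⁻⁶)(150)/448 = 7.97×10⁻⁷ mol/L
[OH⁻] = (3.19×10⁻⁵)(298)/448 = 2.12×10⁻⁵ mol/L
Q = [Cd²⁺][OH⁻]^2 = 3.59×10⁻¹⁶
Q = 3.59×10⁻¹⁶ < Ksp = 4.16×10⁻¹⁵, so the solution is unsaturated and no precipitate forms.

No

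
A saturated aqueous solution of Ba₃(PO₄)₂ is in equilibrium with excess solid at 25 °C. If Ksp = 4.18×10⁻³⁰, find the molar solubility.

5.22×10⁻⁷ M

Ba₃(PO₄)₂(s) ⇌ 3 Ba²⁺(aq) + 2 PO₄³⁻(aq)
For each mole of Ba₃(PO₄)₂ that dissolves per liter, [Ba²⁺] = 3s and [PO₄³⁻] = 2s; let s denote this solubility.
Ksp = [Ba²⁺]^3[PO₄³⁻]^2 = (3s)^3 · (2s)^2 = 108s^5
108s^5 = 4.18×10⁻³⁰  ⇒  s^5 = 3.87×10⁻³²
s = 5.22×10⁻⁷ mol L⁻¹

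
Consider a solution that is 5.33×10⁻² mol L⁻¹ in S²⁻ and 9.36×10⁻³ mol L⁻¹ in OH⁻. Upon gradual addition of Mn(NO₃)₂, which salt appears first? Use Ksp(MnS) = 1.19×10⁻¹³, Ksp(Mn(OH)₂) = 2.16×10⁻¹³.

MnS

The threshold for precipitation is Q = Ksp.
For MnS: [Mn²⁺] = (Ksp/[S²⁻]) = 2.23×10⁻¹² mol L⁻¹
For Mn(OH)₂: [Mn²⁺] = (Ksp/[OH⁻]^2) = 2.47×10⁻⁹ mol L⁻¹
Since MnS needs less Mn²⁺ to reach saturation, it precipitates first.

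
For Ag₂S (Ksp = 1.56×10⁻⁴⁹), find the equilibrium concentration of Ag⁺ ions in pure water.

Ag₂S(s) ⇌ 2 Ag⁺(aq) + S²⁻(aq)
With molar solubility s: [Ag⁺] = 2s, [S²⁻] = s.
Ksp = [Ag⁺]^2[S²⁻] = (2s)^2 · s = 4s^3 = 1.56×10⁻⁴⁹
s = 3.39×10⁻¹⁷ mol L⁻¹
[Ag⁺] = 2s = 6.78×10⁻¹⁷ mol L⁻¹

6.78×10⁻¹⁷ M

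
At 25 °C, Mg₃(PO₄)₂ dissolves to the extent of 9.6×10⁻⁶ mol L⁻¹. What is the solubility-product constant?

Ksp = 8.8×10⁻²⁴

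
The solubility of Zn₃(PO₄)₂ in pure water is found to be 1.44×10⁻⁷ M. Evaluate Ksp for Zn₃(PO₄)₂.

Ksp = 6.69×10⁻³³

Zn₃(PO₄)₂(s) ⇌ 3 Zn²⁺(aq) + 2 PO₄³⁻(aq)
If s mol/L of Zn₃(PO₄)₂ dissolves, [Zn²⁺] = 3s and [PO₄³⁻] = 2s.
Ksp = [Zn²⁺]^3[PO₄³⁻]^2 = (3s)^3 · (2s)^2 = 108s^5
Ksp = 108 × (1.44×10⁻⁷)^5 = 6.69×10⁻³³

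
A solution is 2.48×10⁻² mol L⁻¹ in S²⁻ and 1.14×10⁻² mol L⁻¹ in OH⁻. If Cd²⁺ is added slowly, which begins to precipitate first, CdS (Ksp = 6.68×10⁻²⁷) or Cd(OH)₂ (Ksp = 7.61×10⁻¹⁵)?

Precipitation begins when Q = Ksp.
For CdS: [Cd²⁺] = (Ksp/[S²⁻]) = 2.69×10⁻²⁵ mol L⁻¹
For Cd(OH)₂: [Cd²⁺] = (Ksp/[OH⁻]^2) = 5.86×10⁻¹¹ mol L⁻¹
CdS requires the lower [Cd²⁺], so it precipitates first.

CdS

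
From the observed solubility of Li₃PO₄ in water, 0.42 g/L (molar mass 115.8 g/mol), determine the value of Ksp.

Ksp = 4.7×10⁻⁹

Molar solubility s = (0.42 g/L) / (115.8 g/mol) = 3.627×10⁻³ mol/L
Li₃PO₄(s) ⇌ 3 Li⁺(aq) + PO₄³⁻(aq)
Call the molar solubility s, so that [Li⁺] = 3s and [PO₄³⁻] = s.
Ksp = [Li⁺]^3[PO₄³⁻] = (3s)^3 · s = 27s^4
Ksp = 27 × (3.627×10⁻³)^4 = 4.7×10⁻⁹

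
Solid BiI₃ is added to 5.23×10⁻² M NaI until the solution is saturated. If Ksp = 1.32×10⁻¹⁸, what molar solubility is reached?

9.23×10⁻¹⁵ M

BiI₃(s) ⇌ Bi³⁺(aq) + 3 I⁻(aq)
With I⁻ already at 5.23×10⁻² M and s small, take [I⁻] ≈ 5.23×10⁻² M and [Bi³⁺] = s.
Ksp = [Bi³⁺][I⁻]^3 = s(5.23×10⁻²)^3
s = 1.32×10⁻¹⁸ / (5.23×10⁻²)^3 = 9.23×10⁻¹⁵
s = 9.23×10⁻¹⁵ M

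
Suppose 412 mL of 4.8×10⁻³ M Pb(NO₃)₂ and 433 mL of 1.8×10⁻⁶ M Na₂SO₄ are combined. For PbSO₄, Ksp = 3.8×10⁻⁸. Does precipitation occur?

After mixing, V = 412 mL + 433 mL = 845 mL.
[Pb²⁺] = (4.8×10⁻³)(412)/845 = 2.3×10⁻³ M
[SO₄²⁻] = (1.8×10⁻⁶)(433)/845 = 9.2×10⁻⁷ M
Q = [Pb²⁺][SO₄²⁻] = 2.2×10⁻⁹
Q = 2.2×10⁻⁹ < Ksp = 3.8×10⁻⁸, so the solution is unsaturated and no precipitate forms.

No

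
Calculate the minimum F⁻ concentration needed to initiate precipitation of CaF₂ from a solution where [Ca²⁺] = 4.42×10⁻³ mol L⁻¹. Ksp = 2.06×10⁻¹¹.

Each salt precipitates once Q = Ksp for that salt.
CaF₂(s) ⇌ Ca²⁺(aq) + 2 F⁻(aq)
Ksp = [Ca²⁺][F⁻]^2 = [F⁻]^2(4.42×10⁻³)
[F⁻]^2 = 2.06×10⁻¹¹ / (4.42×10⁻³) = 4.66×10⁻⁹
[F⁻] = 6.83×10⁻⁵ mol L⁻¹

6.83×10⁻⁵ M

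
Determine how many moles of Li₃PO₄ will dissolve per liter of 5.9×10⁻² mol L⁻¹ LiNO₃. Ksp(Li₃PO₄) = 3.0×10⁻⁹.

1.5×10⁻⁵ M

Li₃PO₄(s) ⇌ 3 Li⁺(aq) + PO₄³⁻(aq)
Li⁺ is already present at 5.9×10⁻² mol L⁻¹. If s mol/L of Li₃PO₄ dissolves, [PO₄³⁻] = s while [Li⁺] ≈ 5.9×10⁻² mol L⁻¹.
Ksp = [Li⁺]^3[PO₄³⁻] = (5.9×10⁻²)^3s
s = 3.0×10⁻⁹ / (5.9×10⁻²)^3 = 1.5×10⁻⁵
s = 1.5×10⁻⁵ mol L⁻¹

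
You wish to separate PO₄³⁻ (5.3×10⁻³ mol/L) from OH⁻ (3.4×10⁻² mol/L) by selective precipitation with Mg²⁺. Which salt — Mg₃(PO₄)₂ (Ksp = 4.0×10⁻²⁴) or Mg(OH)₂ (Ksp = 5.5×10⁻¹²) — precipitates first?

The threshold for precipitation is Q = Ksp.
For Mg₃(PO₄)₂: [Mg²⁺] = (Ksp/[PO₄³⁻]^2)^(1/3) = 5.2×10⁻⁷ mol/L
For Mg(OH)₂: [Mg²⁺] = (Ksp/[OH⁻]^2) = 4.8×10⁻⁹ mol/L
The smaller threshold [Mg²⁺] is reached first, so Mg(OH)₂ precipitates first.

Mg(OH)₂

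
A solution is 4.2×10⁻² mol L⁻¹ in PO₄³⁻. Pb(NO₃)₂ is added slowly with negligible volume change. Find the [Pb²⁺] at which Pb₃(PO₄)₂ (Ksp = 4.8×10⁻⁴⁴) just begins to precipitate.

Precipitation begins when Q = Ksp.
Pb₃(PO₄)₂(s) ⇌ 3 Pb²⁺(aq) + 2 PO₄³⁻(aq)
Ksp = [Pb²⁺]^3[PO₄³⁻]^2 = [Pb²⁺]^3(4.2×10⁻²)^2
[Pb²⁺]^3 = 4.8×10⁻⁴⁴ / (4.2×10⁻²)^2 = 2.7×10⁻⁴¹
[Pb²⁺] = 3.0×10⁻¹⁴ mol L⁻¹

3.0×10⁻¹⁴ M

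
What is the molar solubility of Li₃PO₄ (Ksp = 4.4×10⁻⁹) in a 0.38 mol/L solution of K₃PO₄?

Li₃PO₄(s) ⇌ 3 Li⁺(aq) + PO₄³⁻(aq)
PO₄³⁻ is already present at 0.38 mol/L. If s mol/L of Li₃PO₄ dissolves, [Li⁺] = 3s while [PO₄³⁻] ≈ 0.38 mol/L.
Ksp = [Li⁺]^3[PO₄³⁻] = (3s)^3(0.38)
(3s)^3 = 4.4×10⁻⁹ / (0.38) = 1.2×10⁻⁸
s = 7.5×10⁻⁴ mol/L

7.5×10⁻⁴ M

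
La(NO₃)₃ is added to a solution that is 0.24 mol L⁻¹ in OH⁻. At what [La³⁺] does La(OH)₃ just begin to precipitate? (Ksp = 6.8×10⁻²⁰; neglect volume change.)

4.9×10⁻¹⁸ M

A salt starts to precipitate once the ion product Q reaches its Ksp.
La(OH)₃(s) ⇌ La³⁺(aq) + 3 OH⁻(aq)
Ksp = [La³⁺][OH⁻]^3 = [La³⁺](0.24)^3
[La³⁺] = 6.8×10⁻²⁰ / (0.24)^3 = 4.9×10⁻¹⁸
[La³⁺] = 4.9×10⁻¹⁸ mol L⁻¹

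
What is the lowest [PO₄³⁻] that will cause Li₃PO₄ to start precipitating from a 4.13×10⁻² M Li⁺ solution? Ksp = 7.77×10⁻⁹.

1.10×10⁻⁴ M

The threshold for precipitation is Q = Ksp.
Li₃PO₄(s) ⇌ 3 Li⁺(aq) + PO₄³⁻(aq)
Ksp = [Li⁺]^3[PO₄³⁻] = [PO₄³⁻](4.13×10⁻²)^3
[PO₄³⁻] = 7.77×10⁻⁹ / (4.13×10⁻²)^3 = 1.10×10⁻⁴
[PO₄³⁻] = 1.10×10⁻⁴ M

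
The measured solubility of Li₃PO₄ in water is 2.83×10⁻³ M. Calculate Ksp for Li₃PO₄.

Li₃PO₄(s) ⇌ 3 Li⁺(aq) + PO₄³⁻(aq)
Call the molar solubility s, so that [Li⁺] = 3s and [PO₄³⁻] = s.
Ksp = [Li⁺]^3[PO₄³⁻] = (3s)^3 · s = 27s^4
Ksp = 27 × (2.83×10⁻³)^4 = 1.73×10⁻⁹

Ksp = 1.73×10⁻⁹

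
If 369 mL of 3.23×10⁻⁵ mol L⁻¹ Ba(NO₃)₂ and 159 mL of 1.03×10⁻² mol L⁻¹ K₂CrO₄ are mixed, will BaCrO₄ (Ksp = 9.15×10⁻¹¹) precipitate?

After mixing, V = 369 mL + 159 mL = 528 mL.
[Ba²⁺] = (3.23×10⁻⁵)(369)/528 = 2.26×10⁻⁵ mol L⁻¹
[CrO₄²⁻] = (1.03×10⁻²)(159)/528 = 3.10×10⁻³ mol L⁻¹
Q = [Ba²⁺][CrO₄²⁻] = 7.00×10⁻⁸
Q = 7.00×10⁻⁸ > Ksp = 9.15×10⁻¹¹, so the solution is supersaturated and BaCrO₄ precipitates.

Yes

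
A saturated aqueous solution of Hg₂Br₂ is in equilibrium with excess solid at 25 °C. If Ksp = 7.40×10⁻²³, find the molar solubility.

2.64×10⁻⁸ M

Hg₂Br₂(s) ⇌ Hg₂²⁺(aq) + 2 Br⁻(aq)
Call the molar solubility s, so that [Hg₂²⁺] = s and [Br⁻] = 2s.
Ksp = [Hg₂²⁺][Br⁻]^2 = s · (2s)^2 = 4s^3
4s^3 = 7.40×10⁻²³  ⇒  s^3 = 1.85×10⁻²³
Taking the 3rd root, s = 2.64×10⁻⁸ mol L⁻¹.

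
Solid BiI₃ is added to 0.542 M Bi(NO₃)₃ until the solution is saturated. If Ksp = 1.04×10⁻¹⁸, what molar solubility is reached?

4.14×10⁻⁷ M

BiI₃(s) ⇌ Bi³⁺(aq) + 3 I⁻(aq)
The solution already contains Bi³⁺ at 0.542 M. Let s be the molar solubility of BiI₃.
[Bi³⁺] ≈ 0.542 M (common ion dominates); [I⁻] = 3s.
Ksp = [Bi³⁺][I⁻]^3 = (0.542)(3s)^3
(3s)^3 = 1.04×10⁻¹⁸ / (0.542) = 1.92×10⁻¹⁸
s = 4.14×10⁻⁷ M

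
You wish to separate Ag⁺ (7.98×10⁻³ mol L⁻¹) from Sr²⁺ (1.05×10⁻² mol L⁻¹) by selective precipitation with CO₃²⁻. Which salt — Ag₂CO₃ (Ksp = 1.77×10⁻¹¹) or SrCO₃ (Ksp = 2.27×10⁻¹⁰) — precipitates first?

SrCO₃

The threshold for precipitation is Q = Ksp.
For Ag₂CO₃: [CO₃²⁻] = (Ksp/[Ag⁺]^2) = 2.78×10⁻⁷ mol L⁻¹
For SrCO₃: [CO₃²⁻] = (Ksp/[Sr²⁺]) = 2.16×10⁻⁸ mol L⁻¹
Since SrCO₃ needs less CO₃²⁻ to reach saturation, it precipitates first.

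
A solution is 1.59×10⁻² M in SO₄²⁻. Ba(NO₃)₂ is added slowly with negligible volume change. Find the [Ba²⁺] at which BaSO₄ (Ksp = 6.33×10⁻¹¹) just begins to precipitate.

Each salt precipitates once Q = Ksp for that salt.
BaSO₄(s) ⇌ Ba²⁺(aq) + SO₄²⁻(aq)
Ksp = [Ba²⁺][SO₄²⁻] = [Ba²⁺](1.59×10⁻²)
[Ba²⁺] = 6.33×10⁻¹¹ / (1.59×10⁻²) = 3.98×10⁻⁹
[Ba²⁺] = 3.98×10⁻⁹ M

3.98×10⁻⁹ M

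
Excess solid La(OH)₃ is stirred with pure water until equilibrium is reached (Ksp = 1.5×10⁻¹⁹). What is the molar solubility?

8.6×10⁻⁶ M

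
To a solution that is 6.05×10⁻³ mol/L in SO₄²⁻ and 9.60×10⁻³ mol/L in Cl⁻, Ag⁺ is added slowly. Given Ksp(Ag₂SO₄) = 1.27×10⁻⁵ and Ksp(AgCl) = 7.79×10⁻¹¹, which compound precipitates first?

A salt starts to precipitate once the ion product Q reaches its Ksp.
For Ag₂SO₄: [Ag⁺] = (Ksp/[SO₄²⁻])^(1/2) = 4.58×10⁻² mol/L
For AgCl: [Ag⁺] = (Ksp/[Cl⁻]) = 8.11×10⁻⁹ mol/L
Since AgCl needs less Ag⁺ to reach saturation, it precipitates first.

AgCl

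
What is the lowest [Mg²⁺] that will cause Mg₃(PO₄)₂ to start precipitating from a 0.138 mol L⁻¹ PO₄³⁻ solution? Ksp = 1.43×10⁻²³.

The threshold for precipitation is Q = Ksp.
Mg₃(PO₄)₂(s) ⇌ 3 Mg²⁺(aq) + 2 PO₄³⁻(aq)
Ksp = [Mg²⁺]^3[PO₄³⁻]^2 = [Mg²⁺]^3(0.138)^2
[Mg²⁺]^3 = 1.43×10⁻²³ / (0.138)^2 = 7.51×10⁻²²
[Mg²⁺] = 9.09×10⁻⁸ mol L⁻¹

9.09×10⁻⁸ M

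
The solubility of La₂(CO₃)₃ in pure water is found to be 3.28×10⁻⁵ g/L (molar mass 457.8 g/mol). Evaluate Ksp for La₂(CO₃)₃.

Ksp = 2.04×10⁻³⁴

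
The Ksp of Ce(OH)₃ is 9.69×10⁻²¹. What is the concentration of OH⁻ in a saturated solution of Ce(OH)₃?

1.31×10⁻⁵ M

Ce(OH)₃(s) ⇌ Ce³⁺(aq) + 3 OH⁻(aq)
Call the molar solubility s, so that [Ce³⁺] = s and [OH⁻] = 3s.
Ksp = [Ce³⁺][OH⁻]^3 = s · (3s)^3 = 27s^4 = 9.69×10⁻²¹
s = 4.35×10⁻⁶ M
[OH⁻] = 3s = 1.31×10⁻⁵ M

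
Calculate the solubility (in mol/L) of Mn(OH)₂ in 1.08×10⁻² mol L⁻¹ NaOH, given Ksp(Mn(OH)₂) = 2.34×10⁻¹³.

Mn(OH)₂(s) ⇌ Mn²⁺(aq) + 2 OH⁻(aq)
The solution already contains OH⁻ at 1.08×10⁻² mol L⁻¹. Let s be the molar solubility of Mn(OH)₂.
[OH⁻] ≈ 1.08×10⁻² mol L⁻¹ (common ion dominates); [Mn²⁺] = s.
Ksp = [Mn²⁺][OH⁻]^2 = s(1.08×10⁻²)^2
s = 2.34×10⁻¹³ / (1.08×10⁻²)^2 = 2.01×10⁻⁹
s = 2.01×10⁻⁹ mol L⁻¹

2.01×10⁻⁹ M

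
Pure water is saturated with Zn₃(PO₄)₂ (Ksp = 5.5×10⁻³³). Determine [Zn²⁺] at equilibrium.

4.2×10⁻⁷ M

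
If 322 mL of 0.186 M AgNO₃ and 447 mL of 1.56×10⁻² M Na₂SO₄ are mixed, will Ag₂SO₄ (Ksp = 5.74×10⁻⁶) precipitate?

Total volume after mixing = 322 + 447 = 769 mL.
[Ag⁺] = (0.186)(322)/769 = 7.79×10⁻² M
[SO₄²⁻] = (1.56×10⁻²)(447)/769 = 9.07×10⁻³ M
Q = [Ag⁺]^2[SO₄²⁻] = 5.50×10⁻⁵
Because Q > Ksp (5.50×10⁻⁵ vs 5.74×10⁻⁶), a precipitate of Ag₂SO₄ forms.

Yes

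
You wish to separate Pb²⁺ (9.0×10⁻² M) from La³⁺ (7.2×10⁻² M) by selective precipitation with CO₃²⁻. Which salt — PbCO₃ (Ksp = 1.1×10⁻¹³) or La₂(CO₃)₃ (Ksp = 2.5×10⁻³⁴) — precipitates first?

Precipitation of each salt begins when its ion product equals Ksp.
For PbCO₃: [CO₃²⁻] = (Ksp/[Pb²⁺]) = 1.2×10⁻¹² M
For La₂(CO₃)₃: [CO₃²⁻] = (Ksp/[La³⁺]^2)^(1/3) = 3.6×10⁻¹¹ M
The smaller threshold [CO₃²⁻] is reached first, so PbCO₃ precipitates first.

PbCO₃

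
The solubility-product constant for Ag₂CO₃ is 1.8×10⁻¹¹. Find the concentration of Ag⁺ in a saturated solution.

Ag₂CO₃(s) ⇌ 2 Ag⁺(aq) + CO₃²⁻(aq)
Call the molar solubility s, so that [Ag⁺] = 2s and [CO₃²⁻] = s.
Ksp = [Ag⁺]^2[CO₃²⁻] = (2s)^2 · s = 4s^3 = 1.8×10⁻¹¹
s = 1.7×10⁻⁴ mol/L
[Ag⁺] = 2s = 3.3×10⁻⁴ mol/L

3.3×10⁻⁴ M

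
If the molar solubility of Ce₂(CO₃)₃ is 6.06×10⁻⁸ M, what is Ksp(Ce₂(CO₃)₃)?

Ksp = 8.83×10⁻³⁵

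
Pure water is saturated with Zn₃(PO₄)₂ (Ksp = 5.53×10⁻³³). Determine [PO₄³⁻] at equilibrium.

2.77×10⁻⁷ M

Zn₃(PO₄)₂(s) ⇌ 3 Zn²⁺(aq) + 2 PO₄³⁻(aq)
For each mole of Zn₃(PO₄)₂ that dissolves per liter, [Zn²⁺] = 3s and [PO₄³⁻] = 2s; let s denote this solubility.
Ksp = [Zn²⁺]^3[PO₄³⁻]^2 = (3s)^3 · (2s)^2 = 108s^5 = 5.53×10⁻³³
s = 1.39×10⁻⁷ M
[PO₄³⁻] = 2s = 2.77×10⁻⁷ M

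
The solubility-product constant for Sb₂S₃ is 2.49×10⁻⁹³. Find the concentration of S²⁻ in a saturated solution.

Sb₂S₃(s) ⇌ 2 Sb³⁺(aq) + 3 S²⁻(aq)
Let s be the molar solubility. Then [Sb³⁺] = 2s and [S²⁻] = 3s.
Ksp = [Sb³⁺]^2[S²⁻]^3 = (2s)^2 · (3s)^3 = 108s^5 = 2.49×10⁻⁹³
s = 1.18×10⁻¹⁹ M
[S²⁻] = 3s = 3.55×10⁻¹⁹ M

3.55×10⁻¹⁹ M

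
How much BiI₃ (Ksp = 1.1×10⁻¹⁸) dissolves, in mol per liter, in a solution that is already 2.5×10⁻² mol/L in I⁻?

BiI₃(s) ⇌ Bi³⁺(aq) + 3 I⁻(aq)
The solution already contains I⁻ at 2.5×10⁻² mol/L. Let s be the molar solubility of BiI₃.
[I⁻] ≈ 2.5×10⁻² mol/L (common ion dominates); [Bi³⁺] = s.
Ksp = [Bi³⁺][I⁻]^3 = s(2.5×10⁻²)^3
s = 1.1×10⁻¹⁸ / (2.5×10⁻²)^3 = 7.0×10⁻¹⁴
s = 7.0×10⁻¹⁴ mol/L

7.0×10⁻¹⁴ M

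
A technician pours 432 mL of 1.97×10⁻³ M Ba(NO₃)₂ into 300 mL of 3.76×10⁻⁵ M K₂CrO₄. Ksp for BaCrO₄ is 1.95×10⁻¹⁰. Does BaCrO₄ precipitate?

Yes

The combined volume is 732 mL.
[Ba²⁺] = (1.97×10⁻³)(432)/732 = 1.16×10⁻³ M
[CrO₄²⁻] = (3.76×10⁻⁵)(300)/732 = 1.54×10⁻⁵ M
Q = [Ba²⁺][CrO₄²⁻] = 1.79×10⁻⁸
Since Q (1.79×10⁻⁸) exceeds Ksp (1.95×10⁻¹⁰), BaCrO₄ will precipitate.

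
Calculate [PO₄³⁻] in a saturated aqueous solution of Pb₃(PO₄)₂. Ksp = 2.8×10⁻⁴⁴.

1.5×10⁻⁹ M

Pb₃(PO₄)₂(s) ⇌ 3 Pb²⁺(aq) + 2 PO₄³⁻(aq)
If s mol/L of Pb₃(PO₄)₂ dissolves, [Pb²⁺] = 3s and [PO₄³⁻] = 2s.
Ksp = [Pb²⁺]^3[PO₄³⁻]^2 = (3s)^3 · (2s)^2 = 108s^5 = 2.8×10⁻⁴⁴
s = 7.6×10⁻¹⁰ mol/L
[PO₄³⁻] = 2s = 1.5×10⁻⁹ mol/L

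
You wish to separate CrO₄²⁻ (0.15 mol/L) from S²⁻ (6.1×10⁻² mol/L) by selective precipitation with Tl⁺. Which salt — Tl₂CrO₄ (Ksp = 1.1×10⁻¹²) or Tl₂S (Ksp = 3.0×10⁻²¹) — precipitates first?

Tl₂S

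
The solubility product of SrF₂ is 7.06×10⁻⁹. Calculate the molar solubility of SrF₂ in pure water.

SrF₂(s) ⇌ Sr²⁺(aq) + 2 F⁻(aq)
For each mole of SrF₂ that dissolves per liter, [Sr²⁺] = s and [F⁻] = 2s; let s denote this solubility.
Ksp = [Sr²⁺][F⁻]^2 = s · (2s)^2 = 4s^3
4s^3 = 7.06×10⁻⁹  ⇒  s^3 = 1.77×10⁻⁹
Taking the 3rd root, s = 1.21×10⁻³ M.

1.21×10⁻³ M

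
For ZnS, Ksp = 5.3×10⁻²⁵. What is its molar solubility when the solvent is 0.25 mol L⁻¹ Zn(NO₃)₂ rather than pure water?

ZnS(s) ⇌ Zn²⁺(aq) + S²⁻(aq)
The solution already contains Zn²⁺ at 0.25 mol L⁻¹. Let s be the molar solubility of ZnS.
[Zn²⁺] ≈ 0.25 mol L⁻¹ (common ion dominates); [S²⁻] = s.
Ksp = [Zn²⁺][S²⁻] = (0.25)s
s = 5.3×10⁻²⁵ / (0.25) = 2.1×10⁻²⁴
s = 2.1×10⁻²⁴ mol L⁻¹

2.1×10⁻²⁴ M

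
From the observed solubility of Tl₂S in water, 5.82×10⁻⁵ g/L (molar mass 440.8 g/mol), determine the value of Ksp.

Ksp = 9.21×10⁻²¹

s = (5.82×10⁻⁵ g L⁻¹)/(440.8 g mol⁻¹) = 1.3203×10⁻⁷ M
Tl₂S(s) ⇌ 2 Tl⁺(aq) + S²⁻(aq)
For each mole of Tl₂S that dissolves per liter, [Tl⁺] = 2s and [S²⁻] = s; let s denote this solubility.
Ksp = [Tl⁺]^2[S²⁻] = (2s)^2 · s = 4s^3
Ksp = 4 × (1.3203×10⁻⁷)^3 = 9.21×10⁻²¹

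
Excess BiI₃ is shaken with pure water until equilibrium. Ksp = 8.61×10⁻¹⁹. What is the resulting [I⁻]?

4.01×10⁻⁵ M

BiI₃(s) ⇌ Bi³⁺(aq) + 3 I⁻(aq)
If s mol/L of BiI₃ dissolves, [Bi³⁺] = s and [I⁻] = 3s.
Ksp = [Bi³⁺][I⁻]^3 = s · (3s)^3 = 27s^4 = 8.61×10⁻¹⁹
s = 1.34×10⁻⁵ M
[I⁻] = 3s = 4.01×10⁻⁵ M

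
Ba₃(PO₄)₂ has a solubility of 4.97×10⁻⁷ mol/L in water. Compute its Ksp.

Ba₃(PO₄)₂(s) ⇌ 3 Ba²⁺(aq) + 2 PO₄³⁻(aq)
With molar solubility s: [Ba²⁺] = 3s, [PO₄³⁻] = 2s.
Ksp = [Ba²⁺]^3[PO₄³⁻]^2 = (3s)^3 · (2s)^2 = 108s^5
Ksp = 108 × (4.97×10⁻⁷)^5 = 3.27×10⁻³⁰

Ksp = 3.27×10⁻³⁰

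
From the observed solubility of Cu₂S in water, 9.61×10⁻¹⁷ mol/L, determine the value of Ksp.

Cu₂S(s) ⇌ 2 Cu⁺(aq) + S²⁻(aq)
With molar solubility s: [Cu⁺] = 2s, [S²⁻] = s.
Ksp = [Cu⁺]^2[S²⁻] = (2s)^2 · s = 4s^3
Ksp = 4 × (9.61×10⁻¹⁷)^3 = 3.55×10⁻⁴⁸

Ksp = 3.55×10⁻⁴⁸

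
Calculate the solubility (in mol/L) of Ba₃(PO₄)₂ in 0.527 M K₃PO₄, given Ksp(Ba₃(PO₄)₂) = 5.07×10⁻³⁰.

Ba₃(PO₄)₂(s) ⇌ 3 Ba²⁺(aq) + 2 PO₄³⁻(aq)
Let s be the solubility of Ba₃(PO₄)₂ here. The common ion gives [PO₄³⁻] ≈ 0.527 M, and [Ba²⁺] = 3s.
Ksp = [Ba²⁺]^3[PO₄³⁻]^2 = (3s)^3(0.527)^2
(3s)^3 = 5.07×10⁻³⁰ / (0.527)^2 = 1.83×10⁻²⁹
s = 8.78×10⁻¹¹ M

8.78×10⁻¹¹ M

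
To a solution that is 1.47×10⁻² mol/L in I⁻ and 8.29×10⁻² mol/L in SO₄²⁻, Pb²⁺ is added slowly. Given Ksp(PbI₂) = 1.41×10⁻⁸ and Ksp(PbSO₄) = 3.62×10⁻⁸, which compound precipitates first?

PbSO₄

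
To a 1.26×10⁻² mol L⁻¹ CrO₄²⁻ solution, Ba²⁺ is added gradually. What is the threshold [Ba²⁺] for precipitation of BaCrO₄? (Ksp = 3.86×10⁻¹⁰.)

A salt starts to precipitate once the ion product Q reaches its Ksp.
BaCrO₄(s) ⇌ Ba²⁺(aq) + CrO₄²⁻(aq)
Ksp = [Ba²⁺][CrO₄²⁻] = [Ba²⁺](1.26×10⁻²)
[Ba²⁺] = 3.86×10⁻¹⁰ / (1.26×10⁻²) = 3.06×10⁻⁸
[Ba²⁺] = 3.06×10⁻⁸ mol L⁻¹

3.06×10⁻⁸ M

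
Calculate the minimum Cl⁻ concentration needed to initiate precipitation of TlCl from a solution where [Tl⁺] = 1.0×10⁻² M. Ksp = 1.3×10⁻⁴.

1.3×10⁻² M

Precipitation of each salt begins when its ion product equals Ksp.
TlCl(s) ⇌ Tl⁺(aq) + Cl⁻(aq)
Ksp = [Tl⁺][Cl⁻] = [Cl⁻](1.0×10⁻²)
[Cl⁻] = 1.3×10⁻⁴ / (1.0×10⁻²) = 1.3×10⁻²
[Cl⁻] = 1.3×10⁻² M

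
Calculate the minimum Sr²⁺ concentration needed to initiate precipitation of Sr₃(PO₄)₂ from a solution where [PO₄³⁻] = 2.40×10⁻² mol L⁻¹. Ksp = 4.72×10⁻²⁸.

Each salt precipitates once Q = Ksp for that salt.
Sr₃(PO₄)₂(s) ⇌ 3 Sr²⁺(aq) + 2 PO₄³⁻(aq)
Ksp = [Sr²⁺]^3[PO₄³⁻]^2 = [Sr²⁺]^3(2.40×10⁻²)^2
[Sr²⁺]^3 = 4.72×10⁻²⁸ / (2.40×10⁻²)^2 = 8.19×10⁻²⁵
[Sr²⁺] = 9.36×10⁻⁹ mol L⁻¹

9.36×10⁻⁹ M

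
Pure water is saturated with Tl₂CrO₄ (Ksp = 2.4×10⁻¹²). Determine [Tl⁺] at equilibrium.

Tl₂CrO₄(s) ⇌ 2 Tl⁺(aq) + CrO₄²⁻(aq)
With molar solubility s: [Tl⁺] = 2s, [CrO₄²⁻] = s.
Ksp = [Tl⁺]^2[CrO₄²⁻] = (2s)^2 · s = 4s^3 = 2.4×10⁻¹²
s = 8.4×10⁻⁵ mol L⁻¹
[Tl⁺] = 2s = 1.7×10⁻⁴ mol L⁻¹

1.7×10⁻⁴ M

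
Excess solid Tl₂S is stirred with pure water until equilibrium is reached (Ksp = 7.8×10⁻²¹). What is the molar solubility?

1.2×10⁻⁷ M

Tl₂S(s) ⇌ 2 Tl⁺(aq) + S²⁻(aq)
If s mol/L of Tl₂S dissolves, [Tl⁺] = 2s and [S²⁻] = s.
Ksp = [Tl⁺]^2[S²⁻] = (2s)^2 · s = 4s^3
4s^3 = 7.8×10⁻²¹  ⇒  s^3 = 2.0×10⁻²¹
Taking the 3rd root, s = 1.2×10⁻⁷ mol/L.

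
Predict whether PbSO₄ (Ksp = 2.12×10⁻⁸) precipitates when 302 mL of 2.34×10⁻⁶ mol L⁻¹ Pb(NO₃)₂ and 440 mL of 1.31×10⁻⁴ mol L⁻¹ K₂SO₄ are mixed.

After mixing, V = 302 mL + 440 mL = 742 mL.
[Pb²⁺] = (2.34×10⁻⁶)(302)/742 = 9.52×10⁻⁷ mol L⁻¹
[SO₄²⁻] = (1.31×10⁻⁴)(440)/742 = 7.77×10⁻⁵ mol L⁻¹
Q = [Pb²⁺][SO₄²⁻] = 7.40×10⁻¹¹
Q = 7.40×10⁻¹¹ < Ksp = 2.12×10⁻⁸, so the solution is unsaturated and no precipitate forms.

No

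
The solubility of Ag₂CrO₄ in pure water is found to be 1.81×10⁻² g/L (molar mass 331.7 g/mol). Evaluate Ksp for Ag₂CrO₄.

Convert to molarity: s = 1.81×10⁻² / 331.7 = 5.4567×10⁻⁵ mol/L
Ag₂CrO₄(s) ⇌ 2 Ag⁺(aq) + CrO₄²⁻(aq)
If s mol/L of Ag₂CrO₄ dissolves, [Ag⁺] = 2s and [CrO₄²⁻] = s.
Ksp = [Ag⁺]^2[CrO₄²⁻] = (2s)^2 · s = 4s^3
Ksp = 4 × (5.4567×10⁻⁵)^3 = 6.50×10⁻¹³

Ksp = 6.50×10⁻¹³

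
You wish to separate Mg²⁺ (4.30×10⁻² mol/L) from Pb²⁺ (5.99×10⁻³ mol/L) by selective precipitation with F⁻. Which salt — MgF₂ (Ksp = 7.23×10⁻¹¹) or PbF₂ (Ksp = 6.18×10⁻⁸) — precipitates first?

A salt starts to precipitate once the ion product Q reaches its Ksp.
For MgF₂: [F⁻] = (Ksp/[Mg²⁺])^(1/2) = 4.10×10⁻⁵ mol/L
For PbF₂: [F⁻] = (Ksp/[Pb²⁺])^(1/2) = 3.21×10⁻³ mol/L
MgF₂ requires the lower [F⁻], so it precipitates first.

MgF₂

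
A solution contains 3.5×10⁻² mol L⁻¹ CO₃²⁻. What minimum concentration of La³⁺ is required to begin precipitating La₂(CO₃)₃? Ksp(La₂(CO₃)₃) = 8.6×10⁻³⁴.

Precipitation of each salt begins when its ion product equals Ksp.
La₂(CO₃)₃(s) ⇌ 2 La³⁺(aq) + 3 CO₃²⁻(aq)
Ksp = [La³⁺]^2[CO₃²⁻]^3 = [La³⁺]^2(3.5×10⁻²)^3
[La³⁺]^2 = 8.6×10⁻³⁴ / (3.5×10⁻²)^3 = 2.0×10⁻²⁹
[La³⁺] = 4.5×10⁻¹⁵ mol L⁻¹

4.5×10⁻¹⁵ M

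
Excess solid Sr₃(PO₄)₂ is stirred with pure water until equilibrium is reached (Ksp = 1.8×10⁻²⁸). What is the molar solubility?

1.1×10⁻⁶ M

Sr₃(PO₄)₂(s) ⇌ 3 Sr²⁺(aq) + 2 PO₄³⁻(aq)
Let s be the molar solubility. Then [Sr²⁺] = 3s and [PO₄³⁻] = 2s.
Ksp = [Sr²⁺]^3[PO₄³⁻]^2 = (3s)^3 · (2s)^2 = 108s^5
108s^5 = 1.8×10⁻²⁸  ⇒  s^5 = 1.7×10⁻³⁰
s = 1.1×10⁻⁶ mol L⁻¹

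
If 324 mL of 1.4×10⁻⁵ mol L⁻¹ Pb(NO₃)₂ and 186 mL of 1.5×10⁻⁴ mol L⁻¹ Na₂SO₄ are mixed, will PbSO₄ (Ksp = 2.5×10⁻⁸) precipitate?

No

The combined volume is 510 mL.
[Pb²⁺] = (1.4×10⁻⁵)(324)/510 = 8.9×10⁻⁶ mol L⁻¹
[SO₄²⁻] = (1.5×10⁻⁴)(186)/510 = 5.5×10⁻⁵ mol L⁻¹
Q = [Pb²⁺][SO₄²⁻] = 4.9×10⁻¹⁰
Q = 4.9×10⁻¹⁰ < Ksp = 2.5×10⁻⁸, so the solution is unsaturated and no precipitate forms.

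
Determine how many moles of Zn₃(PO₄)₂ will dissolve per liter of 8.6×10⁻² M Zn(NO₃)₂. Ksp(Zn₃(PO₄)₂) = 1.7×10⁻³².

2.6×10⁻¹⁵ M

Zn₃(PO₄)₂(s) ⇌ 3 Zn²⁺(aq) + 2 PO₄³⁻(aq)
Zn²⁺ is already present at 8.6×10⁻² M. If s mol/L of Zn₃(PO₄)₂ dissolves, [PO₄³⁻] = 2s while [Zn²⁺] ≈ 8.6×10⁻² M.
Ksp = [Zn²⁺]^3[PO₄³⁻]^2 = (8.6×10⁻²)^3(2s)^2
(2s)^2 = 1.7×10⁻³² / (8.6×10⁻²)^3 = 2.7×10⁻²⁹
s = 2.6×10⁻¹⁵ M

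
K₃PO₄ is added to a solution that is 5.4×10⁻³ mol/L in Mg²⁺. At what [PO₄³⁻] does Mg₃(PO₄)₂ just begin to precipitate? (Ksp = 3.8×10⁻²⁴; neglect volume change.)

Precipitation of each salt begins when its ion product equals Ksp.
Mg₃(PO₄)₂(s) ⇌ 3 Mg²⁺(aq) + 2 PO₄³⁻(aq)
Ksp = [Mg²⁺]^3[PO₄³⁻]^2 = [PO₄³⁻]^2(5.4×10⁻³)^3
[PO₄³⁻]^2 = 3.8×10⁻²⁴ / (5.4×10⁻³)^3 = 2.4×10⁻¹⁷
[PO₄³⁻] = 4.9×10⁻⁹ mol/L

4.9×10⁻⁹ M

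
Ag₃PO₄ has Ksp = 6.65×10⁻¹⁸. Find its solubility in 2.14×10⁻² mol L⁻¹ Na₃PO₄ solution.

Ag₃PO₄(s) ⇌ 3 Ag⁺(aq) + PO₄³⁻(aq)
With PO₄³⁻ already at 2.14×10⁻² mol L⁻¹ and s small, take [PO₄³⁻] ≈ 2.14×10⁻² mol L⁻¹ and [Ag⁺] = 3s.
Ksp = [Ag⁺]^3[PO₄³⁻] = (3s)^3(2.14×10⁻²)
(3s)^3 = 6.65×10⁻¹⁸ / (2.14×10⁻²) = 3.11×10⁻¹⁶
s = 2.26×10⁻⁶ mol L⁻¹

2.26×10⁻⁶ M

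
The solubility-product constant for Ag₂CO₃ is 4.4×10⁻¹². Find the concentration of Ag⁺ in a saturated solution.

Ag₂CO₃(s) ⇌ 2 Ag⁺(aq) + CO₃²⁻(aq)
Call the molar solubility s, so that [Ag⁺] = 2s and [CO₃²⁻] = s.
Ksp = [Ag⁺]^2[CO₃²⁻] = (2s)^2 · s = 4s^3 = 4.4×10⁻¹²
s = 1.0×10⁻⁴ M
[Ag⁺] = 2s = 2.1×10⁻⁴ M

2.1×10⁻⁴ M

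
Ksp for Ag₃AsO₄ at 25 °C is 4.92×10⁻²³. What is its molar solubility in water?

Ag₃AsO₄(s) ⇌ 3 Ag⁺(aq) + AsO₄³⁻(aq)
Call the molar solubility s, so that [Ag⁺] = 3s and [AsO₄³⁻] = s.
Ksp = [Ag⁺]^3[AsO₄³⁻] = (3s)^3 · s = 27s^4
27s^4 = 4.92×10⁻²³  ⇒  s^4 = 1.82×10⁻²⁴
Taking the 4th root, s = 1.16×10⁻⁶ M.

1.16×10⁻⁶ M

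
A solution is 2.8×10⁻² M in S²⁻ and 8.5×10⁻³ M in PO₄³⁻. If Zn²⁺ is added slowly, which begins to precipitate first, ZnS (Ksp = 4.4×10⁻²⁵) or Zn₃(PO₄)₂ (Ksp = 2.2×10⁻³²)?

The threshold for precipitation is Q = Ksp.
For ZnS: [Zn²⁺] = (Ksp/[S²⁻]) = 1.6×10⁻²³ M
For Zn₃(PO₄)₂: [Zn²⁺] = (Ksp/[PO₄³⁻]^2)^(1/3) = 6.7×10⁻¹⁰ M
The smaller threshold [Zn²⁺] is reached first, so ZnS precipitates first.

ZnS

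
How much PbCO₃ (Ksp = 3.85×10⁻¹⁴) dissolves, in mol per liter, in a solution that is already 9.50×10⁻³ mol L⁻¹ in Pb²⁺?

PbCO₃(s) ⇌ Pb²⁺(aq) + CO₃²⁻(aq)
With Pb²⁺ already at 9.50×10⁻³ mol L⁻¹ and s small, take [Pb²⁺] ≈ 9.50×10⁻³ mol L⁻¹ and [CO₃²⁻] = s.
Ksp = [Pb²⁺][CO₃²⁻] = (9.50×10⁻³)s
s = 3.85×10⁻¹⁴ / (9.50×10⁻³) = 4.05×10⁻¹²
s = 4.05×10⁻¹² mol L⁻¹

4.05×10⁻¹² M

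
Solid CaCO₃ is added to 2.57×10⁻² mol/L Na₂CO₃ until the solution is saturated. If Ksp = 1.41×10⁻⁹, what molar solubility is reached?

5.49×10⁻⁸ M

CaCO₃(s) ⇌ Ca²⁺(aq) + CO₃²⁻(aq)
CO₃²⁻ is already present at 2.57×10⁻² mol/L. If s mol/L of CaCO₃ dissolves, [Ca²⁺] = s while [CO₃²⁻] ≈ 2.57×10⁻² mol/L.
Ksp = [Ca²⁺][CO₃²⁻] = s(2.57×10⁻²)
s = 1.41×10⁻⁹ / (2.57×10⁻²) = 5.49×10⁻⁸
s = 5.49×10⁻⁸ mol/L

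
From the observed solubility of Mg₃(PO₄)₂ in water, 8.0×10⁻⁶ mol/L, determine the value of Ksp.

Mg₃(PO₄)₂(s) ⇌ 3 Mg²⁺(aq) + 2 PO₄³⁻(aq)
Let s be the molar solubility. Then [Mg²⁺] = 3s and [PO₄³⁻] = 2s.
Ksp = [Mg²⁺]^3[PO₄³⁻]^2 = (3s)^3 · (2s)^2 = 108s^5
Ksp = 108 × (8.0×10⁻⁶)^5 = 3.5×10⁻²⁴

Ksp = 3.5×10⁻²⁴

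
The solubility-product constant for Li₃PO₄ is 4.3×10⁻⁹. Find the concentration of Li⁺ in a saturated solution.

Li₃PO₄(s) ⇌ 3 Li⁺(aq) + PO₄³⁻(aq)
Let s be the molar solubility. Then [Li⁺] = 3s and [PO₄³⁻] = s.
Ksp = [Li⁺]^3[PO₄³⁻] = (3s)^3 · s = 27s^4 = 4.3×10⁻⁹
s = 3.6×10⁻³ mol L⁻¹
[Li⁺] = 3s = 1.1×10⁻² mol L⁻¹

1.1×10⁻² M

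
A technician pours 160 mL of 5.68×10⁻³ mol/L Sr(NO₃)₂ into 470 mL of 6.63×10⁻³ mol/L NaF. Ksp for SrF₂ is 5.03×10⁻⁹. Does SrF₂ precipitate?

Yes

The combined volume is 630 mL.
[Sr²⁺] = (5.68×10⁻³)(160)/630 = 1.44×10⁻³ mol/L
[F⁻] = (6.63×10⁻³)(470)/630 = 4.95×10⁻³ mol/L
Q = [Sr²⁺][F⁻]^2 = 3.53×10⁻⁸
Since Q (3.53×10⁻⁸) exceeds Ksp (5.03×10⁻⁹), SrF₂ will precipitate.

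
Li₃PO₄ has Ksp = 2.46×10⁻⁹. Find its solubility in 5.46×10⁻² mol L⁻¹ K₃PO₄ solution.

1.19×10⁻³ M

Li₃PO₄(s) ⇌ 3 Li⁺(aq) + PO₄³⁻(aq)
Let s be the solubility of Li₃PO₄ here. The common ion gives [PO₄³⁻] ≈ 5.46×10⁻² mol L⁻¹, and [Li⁺] = 3s.
Ksp = [Li⁺]^3[PO₄³⁻] = (3s)^3(5.46×10⁻²)
(3s)^3 = 2.46×10⁻⁹ / (5.46×10⁻²) = 4.51×10⁻⁸
s = 1.19×10⁻³ mol L⁻¹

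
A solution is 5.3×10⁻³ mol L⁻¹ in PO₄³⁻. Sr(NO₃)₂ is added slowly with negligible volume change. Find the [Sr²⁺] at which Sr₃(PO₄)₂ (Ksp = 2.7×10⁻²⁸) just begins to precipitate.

A salt starts to precipitate once the ion product Q reaches its Ksp.
Sr₃(PO₄)₂(s) ⇌ 3 Sr²⁺(aq) + 2 PO₄³⁻(aq)
Ksp = [Sr²⁺]^3[PO₄³⁻]^2 = [Sr²⁺]^3(5.3×10⁻³)^2
[Sr²⁺]^3 = 2.7×10⁻²⁸ / (5.3×10⁻³)^2 = 9.6×10⁻²⁴
[Sr²⁺] = 2.1×10⁻⁸ mol L⁻¹

2.1×10⁻⁸ M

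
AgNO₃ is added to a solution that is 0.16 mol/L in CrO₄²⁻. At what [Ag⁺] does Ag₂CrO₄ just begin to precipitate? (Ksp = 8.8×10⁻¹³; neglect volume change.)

2.3×10⁻⁶ M

The threshold for precipitation is Q = Ksp.
Ag₂CrO₄(s) ⇌ 2 Ag⁺(aq) + CrO₄²⁻(aq)
Ksp = [Ag⁺]^2[CrO₄²⁻] = [Ag⁺]^2(0.16)
[Ag⁺]^2 = 8.8×10⁻¹³ / (0.16) = 5.5×10⁻¹²
[Ag⁺] = 2.3×10⁻⁶ mol/L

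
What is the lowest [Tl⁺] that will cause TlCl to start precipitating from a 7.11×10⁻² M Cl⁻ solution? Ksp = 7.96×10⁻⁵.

1.12×10⁻³ M

The threshold for precipitation is Q = Ksp.
TlCl(s) ⇌ Tl⁺(aq) + Cl⁻(aq)
Ksp = [Tl⁺][Cl⁻] = [Tl⁺](7.11×10⁻²)
[Tl⁺] = 7.96×10⁻⁵ / (7.11×10⁻²) = 1.12×10⁻³
[Tl⁺] = 1.12×10⁻³ M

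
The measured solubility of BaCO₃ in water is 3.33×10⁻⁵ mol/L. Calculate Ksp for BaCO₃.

Ksp = 1.11×10⁻⁹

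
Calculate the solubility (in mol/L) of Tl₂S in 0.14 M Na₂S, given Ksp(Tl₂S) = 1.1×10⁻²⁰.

1.4×10⁻¹⁰ M

Tl₂S(s) ⇌ 2 Tl⁺(aq) + S²⁻(aq)
The solution already contains S²⁻ at 0.14 M. Let s be the molar solubility of Tl₂S.
[S²⁻] ≈ 0.14 M (common ion dominates); [Tl⁺] = 2s.
Ksp = [Tl⁺]^2[S²⁻] = (2s)^2(0.14)
(2s)^2 = 1.1×10⁻²⁰ / (0.14) = 7.9×10⁻²⁰
s = 1.4×10⁻¹⁰ M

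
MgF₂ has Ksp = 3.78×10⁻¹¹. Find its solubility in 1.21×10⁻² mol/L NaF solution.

2.58×10⁻⁷ M

MgF₂(s) ⇌ Mg²⁺(aq) + 2 F⁻(aq)
Let s be the solubility of MgF₂ here. The common ion gives [F⁻] ≈ 1.21×10⁻² mol/L, and [Mg²⁺] = s.
Ksp = [Mg²⁺][F⁻]^2 = s(1.21×10⁻²)^2
s = 3.78×10⁻¹¹ / (1.21×10⁻²)^2 = 2.58×10⁻⁷
s = 2.58×10⁻⁷ mol/L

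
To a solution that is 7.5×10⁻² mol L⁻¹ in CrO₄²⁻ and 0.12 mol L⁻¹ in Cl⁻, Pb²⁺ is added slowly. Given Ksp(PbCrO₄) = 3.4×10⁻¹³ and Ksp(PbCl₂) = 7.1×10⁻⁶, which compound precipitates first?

Precipitation of each salt begins when its ion product equals Ksp.
For PbCrO₄: [Pb²⁺] = (Ksp/[CrO₄²⁻]) = 4.5×10⁻¹² mol L⁻¹
For PbCl₂: [Pb²⁺] = (Ksp/[Cl⁻]^2) = 4.9×10⁻⁴ mol L⁻¹
The smaller threshold [Pb²⁺] is reached first, so PbCrO₄ precipitates first.

PbCrO₄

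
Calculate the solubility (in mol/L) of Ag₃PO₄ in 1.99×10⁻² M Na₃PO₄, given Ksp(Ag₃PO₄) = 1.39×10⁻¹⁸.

Ag₃PO₄(s) ⇌ 3 Ag⁺(aq) + PO₄³⁻(aq)
Let s be the solubility of Ag₃PO₄ here. The common ion gives [PO₄³⁻] ≈ 1.99×10⁻² M, and [Ag⁺] = 3s.
Ksp = [Ag⁺]^3[PO₄³⁻] = (3s)^3(1.99×10⁻²)
(3s)^3 = 1.39×10⁻¹⁸ / (1.99×10⁻²) = 6.98×10⁻¹⁷
s = 1.37×10⁻⁶ M

1.37×10⁻⁶ M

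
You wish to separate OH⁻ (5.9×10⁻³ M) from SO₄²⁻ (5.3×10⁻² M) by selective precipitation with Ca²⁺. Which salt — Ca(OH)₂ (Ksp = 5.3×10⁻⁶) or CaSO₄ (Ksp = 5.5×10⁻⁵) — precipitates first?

Precipitation begins when Q = Ksp.
For Ca(OH)₂: [Ca²⁺] = (Ksp/[OH⁻]^2) = 0.15 M
For CaSO₄: [Ca²⁺] = (Ksp/[SO₄²⁻]) = 1.0×10⁻³ M
The smaller threshold [Ca²⁺] is reached first, so CaSO₄ precipitates first.

CaSO₄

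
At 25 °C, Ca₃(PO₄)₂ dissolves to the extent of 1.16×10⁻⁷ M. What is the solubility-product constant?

Ksp = 2.27×10⁻³³

Ca₃(PO₄)₂(s) ⇌ 3 Ca²⁺(aq) + 2 PO₄³⁻(aq)
With molar solubility s: [Ca²⁺] = 3s, [PO₄³⁻] = 2s.
Ksp = [Ca²⁺]^3[PO₄³⁻]^2 = (3s)^3 · (2s)^2 = 108s^5
Ksp = 108 × (1.16×10⁻⁷)^5 = 2.27×10⁻³³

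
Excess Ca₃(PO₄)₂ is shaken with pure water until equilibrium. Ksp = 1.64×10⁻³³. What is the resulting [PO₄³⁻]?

Ca₃(PO₄)₂(s) ⇌ 3 Ca²⁺(aq) + 2 PO₄³⁻(aq)
Call the molar solubility s, so that [Ca²⁺] = 3s and [PO₄³⁻] = 2s.
Ksp = [Ca²⁺]^3[PO₄³⁻]^2 = (3s)^3 · (2s)^2 = 108s^5 = 1.64×10⁻³³
s = 1.09×10⁻⁷ mol/L
[PO₄³⁻] = 2s = 2.17×10⁻⁷ mol/L

2.17×10⁻⁷ M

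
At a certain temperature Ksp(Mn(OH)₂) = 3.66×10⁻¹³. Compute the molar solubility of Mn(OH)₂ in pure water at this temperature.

Mn(OH)₂(s) ⇌ Mn²⁺(aq) + 2 OH⁻(aq)
With molar solubility s: [Mn²⁺] = s, [OH⁻] = 2s.
Ksp = [Mn²⁺][OH⁻]^2 = s · (2s)^2 = 4s^3
4s^3 = 3.66×10⁻¹³  ⇒  s^3 = 9.15×10⁻¹⁴
Taking the 3rd root, s = 4.51×10⁻⁵ mol L⁻¹.

4.51×10⁻⁵ M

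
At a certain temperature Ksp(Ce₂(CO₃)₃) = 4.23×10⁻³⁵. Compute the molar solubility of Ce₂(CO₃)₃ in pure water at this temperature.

5.23×10⁻⁸ M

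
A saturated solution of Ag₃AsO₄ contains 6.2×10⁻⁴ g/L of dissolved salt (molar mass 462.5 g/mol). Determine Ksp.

Ksp = 8.7×10⁻²³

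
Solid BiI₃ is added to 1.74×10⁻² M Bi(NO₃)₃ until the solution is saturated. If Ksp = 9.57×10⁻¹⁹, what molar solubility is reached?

1.27×10⁻⁶ M

BiI₃(s) ⇌ Bi³⁺(aq) + 3 I⁻(aq)
With Bi³⁺ already at 1.74×10⁻² M and s small, take [Bi³⁺] ≈ 1.74×10⁻² M and [I⁻] = 3s.
Ksp = [Bi³⁺][I⁻]^3 = (1.74×10⁻²)(3s)^3
(3s)^3 = 9.57×10⁻¹⁹ / (1.74×10⁻²) = 5.50×10⁻¹⁷
s = 1.27×10⁻⁶ M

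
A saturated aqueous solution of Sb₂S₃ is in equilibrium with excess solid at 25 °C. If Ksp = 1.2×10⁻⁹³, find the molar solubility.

1.0×10⁻¹⁹ M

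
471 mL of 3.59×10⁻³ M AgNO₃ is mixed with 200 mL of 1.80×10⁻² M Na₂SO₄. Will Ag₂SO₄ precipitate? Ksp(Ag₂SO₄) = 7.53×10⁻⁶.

No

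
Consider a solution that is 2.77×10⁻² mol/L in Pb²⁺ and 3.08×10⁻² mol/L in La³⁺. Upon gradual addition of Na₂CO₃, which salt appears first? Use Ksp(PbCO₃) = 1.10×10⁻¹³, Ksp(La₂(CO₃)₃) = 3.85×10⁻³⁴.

PbCO₃

Each salt precipitates once Q = Ksp for that salt.
For PbCO₃: [CO₃²⁻] = (Ksp/[Pb²⁺]) = 3.97×10⁻¹² mol/L
For La₂(CO₃)₃: [CO₃²⁻] = (Ksp/[La³⁺]^2)^(1/3) = 7.40×10⁻¹¹ mol/L
PbCO₃ requires the lower [CO₃²⁻], so it precipitates first.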